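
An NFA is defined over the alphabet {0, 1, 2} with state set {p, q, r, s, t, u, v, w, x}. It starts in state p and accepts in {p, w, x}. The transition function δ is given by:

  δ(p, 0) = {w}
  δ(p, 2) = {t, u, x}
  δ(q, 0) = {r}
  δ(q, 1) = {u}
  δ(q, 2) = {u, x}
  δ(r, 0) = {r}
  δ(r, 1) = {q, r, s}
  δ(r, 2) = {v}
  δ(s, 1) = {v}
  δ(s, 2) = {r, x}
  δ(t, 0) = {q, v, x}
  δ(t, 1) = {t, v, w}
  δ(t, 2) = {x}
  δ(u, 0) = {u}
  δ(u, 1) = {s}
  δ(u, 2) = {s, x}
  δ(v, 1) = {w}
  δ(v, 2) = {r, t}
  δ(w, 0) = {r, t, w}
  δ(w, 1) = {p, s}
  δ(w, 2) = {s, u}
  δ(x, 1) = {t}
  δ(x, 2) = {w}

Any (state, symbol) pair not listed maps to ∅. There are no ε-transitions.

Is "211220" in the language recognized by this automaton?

Yes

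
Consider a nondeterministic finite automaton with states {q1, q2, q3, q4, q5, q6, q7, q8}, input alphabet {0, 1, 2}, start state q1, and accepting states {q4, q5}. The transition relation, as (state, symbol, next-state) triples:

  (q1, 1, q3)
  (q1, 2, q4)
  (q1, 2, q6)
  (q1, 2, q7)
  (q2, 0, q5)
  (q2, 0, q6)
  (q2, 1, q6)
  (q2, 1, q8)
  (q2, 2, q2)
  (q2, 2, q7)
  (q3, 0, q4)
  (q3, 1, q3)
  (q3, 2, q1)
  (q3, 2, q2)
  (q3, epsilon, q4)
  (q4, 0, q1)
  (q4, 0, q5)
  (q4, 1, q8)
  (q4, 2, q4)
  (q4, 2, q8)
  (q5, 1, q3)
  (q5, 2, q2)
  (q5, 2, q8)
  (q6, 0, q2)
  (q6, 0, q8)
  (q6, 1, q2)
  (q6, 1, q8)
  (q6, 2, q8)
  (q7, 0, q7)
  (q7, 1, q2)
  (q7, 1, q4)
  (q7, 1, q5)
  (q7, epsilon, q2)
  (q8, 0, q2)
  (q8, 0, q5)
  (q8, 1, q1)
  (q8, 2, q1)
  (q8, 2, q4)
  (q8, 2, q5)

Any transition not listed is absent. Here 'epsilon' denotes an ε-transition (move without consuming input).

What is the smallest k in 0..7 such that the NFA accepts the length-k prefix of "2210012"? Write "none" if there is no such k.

1

Start in {q1}.
Read '2': {q1} → {q2, q4, q6, q7}.
None of the earlier sets intersect F, but {q2, q4, q6, q7} does.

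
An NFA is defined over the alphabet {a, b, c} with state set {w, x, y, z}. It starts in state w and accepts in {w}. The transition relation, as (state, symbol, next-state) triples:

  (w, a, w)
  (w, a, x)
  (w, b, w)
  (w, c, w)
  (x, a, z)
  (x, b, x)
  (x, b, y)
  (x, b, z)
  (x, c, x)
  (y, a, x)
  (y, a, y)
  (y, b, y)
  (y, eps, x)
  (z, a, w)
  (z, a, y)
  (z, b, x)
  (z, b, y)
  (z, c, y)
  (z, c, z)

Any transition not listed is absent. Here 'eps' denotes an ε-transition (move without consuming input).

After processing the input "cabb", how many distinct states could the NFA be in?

4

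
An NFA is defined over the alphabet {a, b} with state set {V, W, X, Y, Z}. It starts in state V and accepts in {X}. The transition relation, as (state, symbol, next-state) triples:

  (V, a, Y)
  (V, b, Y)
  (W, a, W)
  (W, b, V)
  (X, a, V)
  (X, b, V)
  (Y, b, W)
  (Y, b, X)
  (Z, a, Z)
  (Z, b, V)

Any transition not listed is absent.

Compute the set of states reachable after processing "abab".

{V, Y}

Start in {V}.
Read 'a': {V} → {Y}.
Read 'b': {Y} → {W, X}.
Read 'a': {W, X} → {V, W}.
Read 'b': {V, W} → {V, Y}.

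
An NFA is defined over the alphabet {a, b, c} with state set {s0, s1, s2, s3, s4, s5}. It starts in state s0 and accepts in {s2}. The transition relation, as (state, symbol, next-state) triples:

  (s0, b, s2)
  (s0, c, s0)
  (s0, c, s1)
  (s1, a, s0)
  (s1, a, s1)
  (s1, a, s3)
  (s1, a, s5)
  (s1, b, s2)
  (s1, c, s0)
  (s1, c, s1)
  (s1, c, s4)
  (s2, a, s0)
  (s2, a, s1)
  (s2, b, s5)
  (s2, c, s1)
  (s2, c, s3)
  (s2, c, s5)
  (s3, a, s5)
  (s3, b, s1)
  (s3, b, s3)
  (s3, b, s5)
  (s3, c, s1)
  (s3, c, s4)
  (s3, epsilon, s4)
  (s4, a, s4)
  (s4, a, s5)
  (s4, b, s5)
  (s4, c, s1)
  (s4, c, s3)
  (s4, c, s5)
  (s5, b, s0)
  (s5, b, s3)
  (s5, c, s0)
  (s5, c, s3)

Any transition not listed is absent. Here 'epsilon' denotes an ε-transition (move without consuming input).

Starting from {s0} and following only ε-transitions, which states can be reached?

Begin with {s0}.
No ε-moves leave this set, so the closure equals the set itself.

{s0}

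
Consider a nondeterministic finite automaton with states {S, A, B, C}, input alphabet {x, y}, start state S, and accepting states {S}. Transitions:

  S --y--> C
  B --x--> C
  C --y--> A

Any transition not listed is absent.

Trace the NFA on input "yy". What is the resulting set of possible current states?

{A}

Start in {S}.
Read 'y': {S} → {C}.
Read 'y': {C} → {A}.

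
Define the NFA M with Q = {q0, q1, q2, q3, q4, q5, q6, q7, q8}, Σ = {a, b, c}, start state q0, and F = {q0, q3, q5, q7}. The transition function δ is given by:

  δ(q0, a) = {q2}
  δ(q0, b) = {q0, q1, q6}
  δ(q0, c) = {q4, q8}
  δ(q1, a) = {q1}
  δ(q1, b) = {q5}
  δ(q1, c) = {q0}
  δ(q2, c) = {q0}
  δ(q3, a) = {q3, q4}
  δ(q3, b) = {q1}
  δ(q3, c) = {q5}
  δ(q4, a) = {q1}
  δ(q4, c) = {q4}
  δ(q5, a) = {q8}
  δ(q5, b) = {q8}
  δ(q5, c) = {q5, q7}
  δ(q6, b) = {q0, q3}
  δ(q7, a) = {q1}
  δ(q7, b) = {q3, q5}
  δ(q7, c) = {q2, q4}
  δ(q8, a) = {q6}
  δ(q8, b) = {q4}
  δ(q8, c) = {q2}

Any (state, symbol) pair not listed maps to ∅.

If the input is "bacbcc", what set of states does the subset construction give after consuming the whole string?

{q2, q4, q8}

Start in {q0}.
Read 'b': q0→{q0, q1, q6}; now {q0, q1, q6}.
Read 'a': q0→{q2}, q1→{q1}, q6→∅; now {q1, q2}.
Read 'c': q1→{q0}, q2→{q0}; now {q0}.
Read 'b': q0→{q0, q1, q6}; now {q0, q1, q6}.
Read 'c': q0→{q4, q8}, q1→{q0}, q6→∅; now {q0, q4, q8}.
Read 'c': q0→{q4, q8}, q4→{q4}, q8→{q2}; now {q2, q4, q8}.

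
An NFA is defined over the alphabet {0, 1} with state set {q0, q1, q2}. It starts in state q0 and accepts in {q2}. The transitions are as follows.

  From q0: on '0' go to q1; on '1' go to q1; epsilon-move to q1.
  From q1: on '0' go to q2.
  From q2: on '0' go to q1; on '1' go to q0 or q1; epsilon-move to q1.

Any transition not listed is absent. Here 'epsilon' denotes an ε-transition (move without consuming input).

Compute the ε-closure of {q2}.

Begin with {q2}.
ε-move q2 → q1; add q1.

{q1, q2}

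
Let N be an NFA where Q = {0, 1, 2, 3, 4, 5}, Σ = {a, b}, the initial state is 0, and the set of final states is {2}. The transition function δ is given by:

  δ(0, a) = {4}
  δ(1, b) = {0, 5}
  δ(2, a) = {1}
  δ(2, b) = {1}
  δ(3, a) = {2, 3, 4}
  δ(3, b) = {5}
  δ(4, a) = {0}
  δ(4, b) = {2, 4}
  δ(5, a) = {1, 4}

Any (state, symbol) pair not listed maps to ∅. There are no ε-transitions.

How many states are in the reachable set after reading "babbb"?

0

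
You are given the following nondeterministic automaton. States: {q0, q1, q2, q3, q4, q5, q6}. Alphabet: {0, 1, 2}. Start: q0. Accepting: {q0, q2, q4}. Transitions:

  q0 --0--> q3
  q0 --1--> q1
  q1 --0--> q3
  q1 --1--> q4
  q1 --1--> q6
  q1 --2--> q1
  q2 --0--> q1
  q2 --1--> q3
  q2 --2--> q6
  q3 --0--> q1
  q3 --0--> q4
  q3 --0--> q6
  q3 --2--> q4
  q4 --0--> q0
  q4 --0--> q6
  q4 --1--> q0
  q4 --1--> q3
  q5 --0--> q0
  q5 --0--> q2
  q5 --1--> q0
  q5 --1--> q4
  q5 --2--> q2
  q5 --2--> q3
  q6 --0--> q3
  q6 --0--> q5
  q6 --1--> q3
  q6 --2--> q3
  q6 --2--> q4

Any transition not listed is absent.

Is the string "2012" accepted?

Start in {q0}.
Read '2': {q0} → ∅.
The set is empty and remains empty for the remaining 3 symbols.
The final set ∅ contains no accepting state.

No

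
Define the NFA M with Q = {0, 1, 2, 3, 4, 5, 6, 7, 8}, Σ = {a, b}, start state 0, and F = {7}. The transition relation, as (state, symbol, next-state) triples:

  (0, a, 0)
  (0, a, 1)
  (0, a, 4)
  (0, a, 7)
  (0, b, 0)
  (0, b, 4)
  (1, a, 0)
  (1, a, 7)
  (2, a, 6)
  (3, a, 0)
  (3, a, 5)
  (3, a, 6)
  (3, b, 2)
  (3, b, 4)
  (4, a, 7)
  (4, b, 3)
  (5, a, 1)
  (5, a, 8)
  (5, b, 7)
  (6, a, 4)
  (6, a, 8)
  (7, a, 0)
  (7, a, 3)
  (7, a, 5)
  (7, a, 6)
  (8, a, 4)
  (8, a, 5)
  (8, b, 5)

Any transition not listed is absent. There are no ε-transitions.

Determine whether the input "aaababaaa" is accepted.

Yes

Start in {0}.
Read 'a': 0→{0, 1, 4, 7}; now {0, 1, 4, 7}.
Read 'a': 0→{0, 1, 4, 7}, 1→{0, 7}, 4→{7}, 7→{0, 3, 5, 6}; now {0, 1, 3, 4, 5, 6, 7}.
Read 'a': 0→{0, 1, 4, 7}, 1→{0, 7}, 3→{0, 5, 6}, 4→{7}, 5→{1, 8}, 6→{4, 8}, 7→{0, 3, 5, 6}; now {0, 1, 3, 4, 5, 6, 7, 8}.
Read 'b': 0→{0, 4}, 1→∅, 3→{2, 4}, 4→{3}, 5→{7}, 6→∅, 7→∅, 8→{5}; now {0, 2, 3, 4, 5, 7}.
Read 'a': 0→{0, 1, 4, 7}, 2→{6}, 3→{0, 5, 6}, 4→{7}, 5→{1, 8}, 7→{0, 3, 5, 6}; now {0, 1, 3, 4, 5, 6, 7, 8}.
Read 'b': 0→{0, 4}, 1→∅, 3→{2, 4}, 4→{3}, 5→{7}, 6→∅, 7→∅, 8→{5}; now {0, 2, 3, 4, 5, 7}.
Read 'a': 0→{0, 1, 4, 7}, 2→{6}, 3→{0, 5, 6}, 4→{7}, 5→{1, 8}, 7→{0, 3, 5, 6}; now {0, 1, 3, 4, 5, 6, 7, 8}.
Read 'a': 0→{0, 1, 4, 7}, 1→{0, 7}, 3→{0, 5, 6}, 4→{7}, 5→{1, 8}, 6→{4, 8}, 7→{0, 3, 5, 6}, 8→{4, 5}; now {0, 1, 3, 4, 5, 6, 7, 8}.
Read 'a': 0→{0, 1, 4, 7}, 1→{0, 7}, 3→{0, 5, 6}, 4→{7}, 5→{1, 8}, 6→{4, 8}, 7→{0, 3, 5, 6}, 8→{4, 5}; now {0, 1, 3, 4, 5, 6, 7, 8}.
The final set {0, 1, 3, 4, 5, 6, 7, 8} contains the accepting state 7.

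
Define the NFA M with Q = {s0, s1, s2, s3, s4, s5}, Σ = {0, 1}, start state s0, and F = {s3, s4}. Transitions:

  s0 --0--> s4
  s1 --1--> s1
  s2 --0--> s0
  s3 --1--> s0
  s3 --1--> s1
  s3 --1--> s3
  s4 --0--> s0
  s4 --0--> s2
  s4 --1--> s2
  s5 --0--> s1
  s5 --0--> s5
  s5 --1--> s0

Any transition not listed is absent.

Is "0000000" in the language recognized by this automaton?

Start in {s0}.
Read '0': {s0} → {s4}.
Read '0': {s4} → {s0, s2}.
Read '0': {s0, s2} → {s0, s4}.
Read '0': {s0, s4} → {s0, s2, s4}.
Read '0': {s0, s2, s4} → {s0, s2, s4}.
Read '0': {s0, s2, s4} → {s0, s2, s4}.
Read '0': {s0, s2, s4} → {s0, s2, s4}.
The final set {s0, s2, s4} contains the accepting state s4.

Yes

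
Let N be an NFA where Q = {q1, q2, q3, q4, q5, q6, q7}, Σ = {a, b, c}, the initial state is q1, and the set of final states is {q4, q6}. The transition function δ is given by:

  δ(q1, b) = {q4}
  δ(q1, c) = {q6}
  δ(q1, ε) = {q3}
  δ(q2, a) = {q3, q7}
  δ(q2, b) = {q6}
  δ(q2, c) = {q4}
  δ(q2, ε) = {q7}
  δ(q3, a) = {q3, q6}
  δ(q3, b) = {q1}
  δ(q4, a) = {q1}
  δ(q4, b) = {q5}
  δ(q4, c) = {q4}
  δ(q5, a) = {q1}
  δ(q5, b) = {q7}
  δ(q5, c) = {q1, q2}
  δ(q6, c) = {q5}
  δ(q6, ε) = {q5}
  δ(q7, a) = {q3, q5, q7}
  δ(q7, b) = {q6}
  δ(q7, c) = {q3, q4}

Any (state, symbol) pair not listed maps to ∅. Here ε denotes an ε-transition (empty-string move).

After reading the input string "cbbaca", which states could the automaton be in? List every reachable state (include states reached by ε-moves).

Start: ε-closure({q1}) = {q1, q3}.
Read 'c': {q1, q3} → {q5, q6}.
Read 'b': {q5, q6} → {q7}.
Read 'b': {q7} → {q5, q6}.
Read 'a': {q5, q6} → {q1, q3}.
Read 'c': {q1, q3} → {q5, q6}.
Read 'a': {q5, q6} → {q1, q3}.

{q1, q3}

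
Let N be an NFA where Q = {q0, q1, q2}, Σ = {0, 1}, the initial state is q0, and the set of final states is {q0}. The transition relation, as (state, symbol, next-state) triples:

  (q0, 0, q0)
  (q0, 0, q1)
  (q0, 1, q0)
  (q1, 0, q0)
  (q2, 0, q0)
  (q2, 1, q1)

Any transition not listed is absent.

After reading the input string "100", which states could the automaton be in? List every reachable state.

{q0, q1}

Start in {q0}.
Read '1': {q0} → {q0}.
Read '0': {q0} → {q0, q1}.
Read '0': {q0, q1} → {q0, q1}.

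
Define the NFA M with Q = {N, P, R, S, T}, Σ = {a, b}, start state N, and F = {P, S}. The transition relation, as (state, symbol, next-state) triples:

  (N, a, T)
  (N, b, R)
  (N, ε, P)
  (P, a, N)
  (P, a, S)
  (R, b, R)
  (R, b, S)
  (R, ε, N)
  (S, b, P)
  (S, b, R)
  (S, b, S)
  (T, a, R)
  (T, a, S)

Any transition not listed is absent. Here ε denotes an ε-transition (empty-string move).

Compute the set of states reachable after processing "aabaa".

{N, P, R, S, T}

Start: ε-closure({N}) = {N, P}.
Read 'a': N→{T}, P→{N, S}; union {N, S, T}; ε-closure = {N, P, S, T}.
Read 'a': N→{T}, P→{N, S}, S→∅, T→{R, S}; union {N, R, S, T}; ε-closure = {N, P, R, S, T}.
Read 'b': N→{R}, P→∅, R→{R, S}, S→{P, R, S}, T→∅; union {P, R, S}; ε-closure = {N, P, R, S}.
Read 'a': N→{T}, P→{N, S}, R→∅, S→∅; union {N, S, T}; ε-closure = {N, P, S, T}.
Read 'a': N→{T}, P→{N, S}, S→∅, T→{R, S}; union {N, R, S, T}; ε-closure = {N, P, R, S, T}.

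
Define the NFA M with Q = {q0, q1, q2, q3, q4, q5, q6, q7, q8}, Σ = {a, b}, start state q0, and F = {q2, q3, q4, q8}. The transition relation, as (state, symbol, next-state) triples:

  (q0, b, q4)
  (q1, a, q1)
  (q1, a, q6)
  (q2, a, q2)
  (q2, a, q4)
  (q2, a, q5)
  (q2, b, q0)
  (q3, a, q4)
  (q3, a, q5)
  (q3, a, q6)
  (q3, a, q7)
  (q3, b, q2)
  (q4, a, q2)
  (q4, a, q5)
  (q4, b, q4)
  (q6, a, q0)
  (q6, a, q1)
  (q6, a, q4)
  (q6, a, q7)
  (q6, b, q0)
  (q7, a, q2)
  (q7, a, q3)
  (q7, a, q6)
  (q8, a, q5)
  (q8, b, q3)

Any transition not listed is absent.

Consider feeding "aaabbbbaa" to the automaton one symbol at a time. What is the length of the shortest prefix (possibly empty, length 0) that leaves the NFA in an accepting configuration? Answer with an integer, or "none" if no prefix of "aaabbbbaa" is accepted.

Start in {q0}.
Read 'a': q0→∅; now ∅.
The set is empty and remains empty for the remaining 8 symbols.
No reachable set along the way intersects F.

none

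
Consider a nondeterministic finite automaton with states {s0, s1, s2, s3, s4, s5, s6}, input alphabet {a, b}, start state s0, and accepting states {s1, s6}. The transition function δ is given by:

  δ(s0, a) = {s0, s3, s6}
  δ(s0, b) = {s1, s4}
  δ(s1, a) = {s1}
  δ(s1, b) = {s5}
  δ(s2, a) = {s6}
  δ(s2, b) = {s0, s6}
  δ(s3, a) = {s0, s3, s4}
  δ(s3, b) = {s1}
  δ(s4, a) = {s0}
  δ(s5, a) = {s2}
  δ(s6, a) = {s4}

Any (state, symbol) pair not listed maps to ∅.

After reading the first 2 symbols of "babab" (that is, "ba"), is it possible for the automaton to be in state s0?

Start in {s0}.
Read 'b': s0→{s1, s4}; now {s1, s4}.
Read 'a': s1→{s1}, s4→{s0}; now {s0, s1}.
State s0 is in {s0, s1}.

Yes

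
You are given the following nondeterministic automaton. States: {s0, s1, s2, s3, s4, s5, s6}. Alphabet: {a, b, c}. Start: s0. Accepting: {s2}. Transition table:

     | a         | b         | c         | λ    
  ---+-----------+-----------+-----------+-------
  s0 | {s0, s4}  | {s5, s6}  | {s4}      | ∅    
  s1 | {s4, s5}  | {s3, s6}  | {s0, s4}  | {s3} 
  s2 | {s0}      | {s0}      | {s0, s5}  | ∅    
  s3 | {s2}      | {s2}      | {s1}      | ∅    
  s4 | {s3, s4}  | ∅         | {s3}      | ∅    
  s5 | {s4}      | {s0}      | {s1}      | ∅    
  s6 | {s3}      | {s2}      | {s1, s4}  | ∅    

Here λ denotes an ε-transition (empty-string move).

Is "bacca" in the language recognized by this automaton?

Start in {s0}.
Read 'b': {s0} → {s5, s6}.
Read 'a': {s5, s6} → {s3, s4}.
Read 'c': {s3, s4} → {s1, s3}.
Read 'c': {s1, s3} → {s0, s1, s3, s4}.
Read 'a': {s0, s1, s3, s4} → {s0, s2, s3, s4, s5}.
The final set {s0, s2, s3, s4, s5} contains the accepting state s2.

Yes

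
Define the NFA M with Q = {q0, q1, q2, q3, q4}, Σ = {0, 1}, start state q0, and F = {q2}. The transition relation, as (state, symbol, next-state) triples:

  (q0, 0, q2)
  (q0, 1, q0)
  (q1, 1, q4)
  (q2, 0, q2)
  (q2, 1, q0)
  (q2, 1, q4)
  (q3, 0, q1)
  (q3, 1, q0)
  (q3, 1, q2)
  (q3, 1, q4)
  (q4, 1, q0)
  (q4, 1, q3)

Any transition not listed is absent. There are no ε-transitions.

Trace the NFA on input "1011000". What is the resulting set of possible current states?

Start in {q0}.
Read '1': q0→{q0}; now {q0}.
Read '0': q0→{q2}; now {q2}.
Read '1': q2→{q0, q4}; now {q0, q4}.
Read '1': q0→{q0}, q4→{q0, q3}; now {q0, q3}.
Read '0': q0→{q2}, q3→{q1}; now {q1, q2}.
Read '0': q1→∅, q2→{q2}; now {q2}.
Read '0': q2→{q2}; now {q2}.

{q2}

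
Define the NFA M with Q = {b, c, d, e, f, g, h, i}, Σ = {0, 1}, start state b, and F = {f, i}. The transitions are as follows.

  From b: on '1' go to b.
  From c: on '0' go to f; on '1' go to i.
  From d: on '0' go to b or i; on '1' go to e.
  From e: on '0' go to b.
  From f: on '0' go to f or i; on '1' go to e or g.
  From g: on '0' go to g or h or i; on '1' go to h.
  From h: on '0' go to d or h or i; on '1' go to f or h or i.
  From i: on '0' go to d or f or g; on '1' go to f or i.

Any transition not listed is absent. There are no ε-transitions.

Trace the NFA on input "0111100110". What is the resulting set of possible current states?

∅

Start in {b}.
Read '0': {b} → ∅.
The set is empty and remains empty for the remaining 9 symbols.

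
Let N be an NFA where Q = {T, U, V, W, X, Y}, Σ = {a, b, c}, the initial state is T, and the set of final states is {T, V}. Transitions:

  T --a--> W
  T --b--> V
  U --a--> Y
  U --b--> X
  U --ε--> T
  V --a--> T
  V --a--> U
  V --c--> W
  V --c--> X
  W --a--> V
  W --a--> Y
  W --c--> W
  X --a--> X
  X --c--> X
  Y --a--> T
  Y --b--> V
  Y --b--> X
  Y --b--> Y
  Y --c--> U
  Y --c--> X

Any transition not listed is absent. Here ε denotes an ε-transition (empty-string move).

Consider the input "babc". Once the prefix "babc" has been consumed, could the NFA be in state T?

No

Start in {T}.
Read 'b': T→{V}; now {V}.
Read 'a': V→{T, U}; now {T, U}.
Read 'b': T→{V}, U→{X}; now {V, X}.
Read 'c': V→{W, X}, X→{X}; now {W, X}.
State T is not in {W, X}.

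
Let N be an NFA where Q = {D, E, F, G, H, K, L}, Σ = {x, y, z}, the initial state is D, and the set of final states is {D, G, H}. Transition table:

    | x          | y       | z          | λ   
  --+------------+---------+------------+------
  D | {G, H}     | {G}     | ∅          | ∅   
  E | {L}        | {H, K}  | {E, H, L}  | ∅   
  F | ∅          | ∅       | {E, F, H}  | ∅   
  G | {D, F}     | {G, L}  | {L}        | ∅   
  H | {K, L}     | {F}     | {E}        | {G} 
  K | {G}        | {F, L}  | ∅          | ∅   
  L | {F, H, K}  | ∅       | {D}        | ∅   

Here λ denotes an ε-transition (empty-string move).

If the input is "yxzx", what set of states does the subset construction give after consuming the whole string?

{D, F, K, L}

Start in {D}.
Read 'y': D→{G}; now {G}.
Read 'x': G→{D, F}; now {D, F}.
Read 'z': D→∅, F→{E, F, H}; union {E, F, H}; ε-closure = {E, F, G, H}.
Read 'x': E→{L}, F→∅, G→{D, F}, H→{K, L}; now {D, F, K, L}.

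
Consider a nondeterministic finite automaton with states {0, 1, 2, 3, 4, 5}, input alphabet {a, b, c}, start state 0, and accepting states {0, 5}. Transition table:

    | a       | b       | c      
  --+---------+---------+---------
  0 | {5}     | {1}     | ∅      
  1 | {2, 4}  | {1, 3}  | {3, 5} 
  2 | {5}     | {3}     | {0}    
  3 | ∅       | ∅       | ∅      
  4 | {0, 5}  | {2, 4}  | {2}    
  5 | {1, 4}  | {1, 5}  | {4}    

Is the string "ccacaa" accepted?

Start in {0}.
Read 'c': {0} → ∅.
The set is empty and remains empty for the remaining 5 symbols.
The final set ∅ contains no accepting state.

No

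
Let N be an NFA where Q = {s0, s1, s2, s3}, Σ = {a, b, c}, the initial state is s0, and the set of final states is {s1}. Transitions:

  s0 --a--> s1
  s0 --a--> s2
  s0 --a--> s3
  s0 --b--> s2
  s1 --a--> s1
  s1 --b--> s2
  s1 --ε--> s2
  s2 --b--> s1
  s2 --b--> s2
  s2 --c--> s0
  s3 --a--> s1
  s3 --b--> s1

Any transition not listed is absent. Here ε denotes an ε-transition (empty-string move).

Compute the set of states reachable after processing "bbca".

{s1, s2, s3}

Start in {s0}.
Read 'b': s0→{s2}; now {s2}.
Read 'b': s2→{s1, s2}; now {s1, s2}.
Read 'c': s1→∅, s2→{s0}; now {s0}.
Read 'a': s0→{s1, s2, s3}; now {s1, s2, s3}.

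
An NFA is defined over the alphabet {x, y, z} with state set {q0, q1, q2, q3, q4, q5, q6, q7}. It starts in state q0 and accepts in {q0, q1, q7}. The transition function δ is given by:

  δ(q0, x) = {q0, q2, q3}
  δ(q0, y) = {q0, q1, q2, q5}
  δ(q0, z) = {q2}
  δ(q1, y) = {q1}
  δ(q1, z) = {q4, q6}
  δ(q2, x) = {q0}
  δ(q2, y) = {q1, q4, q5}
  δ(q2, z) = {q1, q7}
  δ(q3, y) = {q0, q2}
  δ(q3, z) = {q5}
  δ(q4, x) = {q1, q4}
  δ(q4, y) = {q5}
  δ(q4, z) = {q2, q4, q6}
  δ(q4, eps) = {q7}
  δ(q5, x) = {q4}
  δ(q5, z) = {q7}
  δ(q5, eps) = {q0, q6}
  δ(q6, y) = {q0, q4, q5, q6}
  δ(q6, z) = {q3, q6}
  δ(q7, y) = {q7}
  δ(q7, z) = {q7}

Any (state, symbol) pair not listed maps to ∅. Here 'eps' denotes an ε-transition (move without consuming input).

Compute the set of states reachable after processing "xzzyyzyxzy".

Start in {q0}.
Read 'x': {q0} → {q0, q2, q3}.
Read 'z': {q0, q2, q3} → {q0, q1, q2, q5, q6, q7}.
Read 'z': {q0, q1, q2, q5, q6, q7} → {q1, q2, q3, q4, q6, q7}.
Read 'y': {q1, q2, q3, q4, q6, q7} → {q0, q1, q2, q4, q5, q6, q7}.
Read 'y': {q0, q1, q2, q4, q5, q6, q7} → {q0, q1, q2, q4, q5, q6, q7}.
Read 'z': {q0, q1, q2, q4, q5, q6, q7} → {q1, q2, q3, q4, q6, q7}.
Read 'y': {q1, q2, q3, q4, q6, q7} → {q0, q1, q2, q4, q5, q6, q7}.
Read 'x': {q0, q1, q2, q4, q5, q6, q7} → {q0, q1, q2, q3, q4, q7}.
Read 'z': {q0, q1, q2, q3, q4, q7} → {q0, q1, q2, q4, q5, q6, q7}.
Read 'y': {q0, q1, q2, q4, q5, q6, q7} → {q0, q1, q2, q4, q5, q6, q7}.

{q0, q1, q2, q4, q5, q6, q7}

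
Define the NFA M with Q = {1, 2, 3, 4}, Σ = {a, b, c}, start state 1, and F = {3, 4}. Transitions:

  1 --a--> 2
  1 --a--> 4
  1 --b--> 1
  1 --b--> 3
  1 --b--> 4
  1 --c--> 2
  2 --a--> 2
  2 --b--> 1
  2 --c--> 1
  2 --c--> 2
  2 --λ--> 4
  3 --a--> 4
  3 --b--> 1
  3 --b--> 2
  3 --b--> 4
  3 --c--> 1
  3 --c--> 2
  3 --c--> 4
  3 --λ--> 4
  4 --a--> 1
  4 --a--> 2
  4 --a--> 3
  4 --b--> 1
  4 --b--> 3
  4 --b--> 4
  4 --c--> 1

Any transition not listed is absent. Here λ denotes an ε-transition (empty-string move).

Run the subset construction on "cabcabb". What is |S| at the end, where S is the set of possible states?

4

Start in {1}.
Read 'c': {1} → {2, 4}.
Read 'a': {2, 4} → {1, 2, 3, 4}.
Read 'b': {1, 2, 3, 4} → {1, 2, 3, 4}.
Read 'c': {1, 2, 3, 4} → {1, 2, 4}.
Read 'a': {1, 2, 4} → {1, 2, 3, 4}.
Read 'b': {1, 2, 3, 4} → {1, 2, 3, 4}.
Read 'b': {1, 2, 3, 4} → {1, 2, 3, 4}.
That set has 4 states.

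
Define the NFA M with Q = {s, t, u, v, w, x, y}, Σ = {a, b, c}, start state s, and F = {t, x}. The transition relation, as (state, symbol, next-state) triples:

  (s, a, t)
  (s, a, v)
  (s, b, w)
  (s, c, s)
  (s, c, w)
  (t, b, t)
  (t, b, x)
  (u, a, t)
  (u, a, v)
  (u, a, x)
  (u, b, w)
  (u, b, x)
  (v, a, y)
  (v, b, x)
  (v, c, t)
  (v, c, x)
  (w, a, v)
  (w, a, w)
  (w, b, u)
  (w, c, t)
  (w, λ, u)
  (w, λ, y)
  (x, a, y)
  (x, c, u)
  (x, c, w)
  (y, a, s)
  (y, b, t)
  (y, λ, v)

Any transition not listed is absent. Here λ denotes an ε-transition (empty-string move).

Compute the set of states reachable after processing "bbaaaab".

{t, u, v, w, x, y}

Start in {s}.
Read 'b': s→{w}; union {w}; ε-closure = {u, v, w, y}.
Read 'b': u→{w, x}, v→{x}, w→{u}, y→{t}; union {t, u, w, x}; ε-closure = {t, u, v, w, x, y}.
Read 'a': t→∅, u→{t, v, x}, v→{y}, w→{v, w}, x→{y}, y→{s}; union {s, t, v, w, x, y}; ε-closure = {s, t, u, v, w, x, y}.
Read 'a': s→{t, v}, t→∅, u→{t, v, x}, v→{y}, w→{v, w}, x→{y}, y→{s}; union {s, t, v, w, x, y}; ε-closure = {s, t, u, v, w, x, y}.
Read 'a': s→{t, v}, t→∅, u→{t, v, x}, v→{y}, w→{v, w}, x→{y}, y→{s}; union {s, t, v, w, x, y}; ε-closure = {s, t, u, v, w, x, y}.
Read 'a': s→{t, v}, t→∅, u→{t, v, x}, v→{y}, w→{v, w}, x→{y}, y→{s}; union {s, t, v, w, x, y}; ε-closure = {s, t, u, v, w, x, y}.
Read 'b': s→{w}, t→{t, x}, u→{w, x}, v→{x}, w→{u}, x→∅, y→{t}; union {t, u, w, x}; ε-closure = {t, u, v, w, x, y}.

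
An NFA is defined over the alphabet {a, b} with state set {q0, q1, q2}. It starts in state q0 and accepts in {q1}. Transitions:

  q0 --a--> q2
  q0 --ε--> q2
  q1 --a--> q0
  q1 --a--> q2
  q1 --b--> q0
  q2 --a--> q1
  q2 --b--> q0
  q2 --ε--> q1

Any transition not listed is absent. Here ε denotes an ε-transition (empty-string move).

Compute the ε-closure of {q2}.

Begin with {q2}.
ε-move q2 → q1; add q1.

{q1, q2}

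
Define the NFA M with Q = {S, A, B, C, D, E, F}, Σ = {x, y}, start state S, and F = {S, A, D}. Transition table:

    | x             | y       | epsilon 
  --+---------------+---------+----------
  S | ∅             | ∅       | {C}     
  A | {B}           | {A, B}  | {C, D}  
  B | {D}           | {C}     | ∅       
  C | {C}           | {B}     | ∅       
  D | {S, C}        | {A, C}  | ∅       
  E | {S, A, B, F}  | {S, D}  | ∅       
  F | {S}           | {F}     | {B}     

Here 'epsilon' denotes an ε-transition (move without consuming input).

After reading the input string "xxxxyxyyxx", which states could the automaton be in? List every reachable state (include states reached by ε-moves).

{S, C, D}

Start: ε-closure({S}) = {S, C}.
Read 'x': S→∅, C→{C}; now {C}.
Read 'x': C→{C}; now {C}.
Read 'x': C→{C}; now {C}.
Read 'x': C→{C}; now {C}.
Read 'y': C→{B}; now {B}.
Read 'x': B→{D}; now {D}.
Read 'y': D→{A, C}; union {A, C}; ε-closure = {A, C, D}.
Read 'y': A→{A, B}, C→{B}, D→{A, C}; union {A, B, C}; ε-closure = {A, B, C, D}.
Read 'x': A→{B}, B→{D}, C→{C}, D→{S, C}; now {S, B, C, D}.
Read 'x': S→∅, B→{D}, C→{C}, D→{S, C}; now {S, C, D}.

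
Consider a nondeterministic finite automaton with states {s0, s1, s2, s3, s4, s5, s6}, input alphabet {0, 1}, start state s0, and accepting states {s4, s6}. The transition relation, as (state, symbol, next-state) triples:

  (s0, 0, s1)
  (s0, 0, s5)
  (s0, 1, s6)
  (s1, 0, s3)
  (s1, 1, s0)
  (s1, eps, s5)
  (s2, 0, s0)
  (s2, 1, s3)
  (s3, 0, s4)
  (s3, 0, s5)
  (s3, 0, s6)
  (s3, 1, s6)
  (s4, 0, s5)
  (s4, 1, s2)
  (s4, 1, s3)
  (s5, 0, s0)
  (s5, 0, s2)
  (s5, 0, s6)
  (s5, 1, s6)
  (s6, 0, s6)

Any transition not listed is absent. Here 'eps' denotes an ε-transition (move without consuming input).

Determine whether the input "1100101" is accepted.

No

Start in {s0}.
Read '1': {s0} → {s6}.
Read '1': {s6} → ∅.
The set is empty and remains empty for the remaining 5 symbols.
The final set ∅ contains no accepting state.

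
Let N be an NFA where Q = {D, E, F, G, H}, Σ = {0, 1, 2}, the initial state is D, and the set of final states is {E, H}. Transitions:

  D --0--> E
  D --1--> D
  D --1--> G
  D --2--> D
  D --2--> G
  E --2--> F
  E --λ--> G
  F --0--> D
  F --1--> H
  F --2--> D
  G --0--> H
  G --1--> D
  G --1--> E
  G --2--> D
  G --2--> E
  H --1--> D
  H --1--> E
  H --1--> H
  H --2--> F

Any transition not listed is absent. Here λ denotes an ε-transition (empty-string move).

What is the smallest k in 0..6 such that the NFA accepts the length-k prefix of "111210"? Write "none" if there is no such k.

2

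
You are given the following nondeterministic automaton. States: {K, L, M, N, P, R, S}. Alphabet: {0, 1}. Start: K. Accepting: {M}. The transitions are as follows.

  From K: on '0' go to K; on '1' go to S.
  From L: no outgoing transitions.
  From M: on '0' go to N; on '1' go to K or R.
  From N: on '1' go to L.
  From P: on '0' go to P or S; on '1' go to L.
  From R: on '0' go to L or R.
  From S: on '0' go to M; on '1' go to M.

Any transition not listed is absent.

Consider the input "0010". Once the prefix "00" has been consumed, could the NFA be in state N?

Start in {K}.
Read '0': K→{K}; now {K}.
Read '0': K→{K}; now {K}.
State N is not in {K}.

No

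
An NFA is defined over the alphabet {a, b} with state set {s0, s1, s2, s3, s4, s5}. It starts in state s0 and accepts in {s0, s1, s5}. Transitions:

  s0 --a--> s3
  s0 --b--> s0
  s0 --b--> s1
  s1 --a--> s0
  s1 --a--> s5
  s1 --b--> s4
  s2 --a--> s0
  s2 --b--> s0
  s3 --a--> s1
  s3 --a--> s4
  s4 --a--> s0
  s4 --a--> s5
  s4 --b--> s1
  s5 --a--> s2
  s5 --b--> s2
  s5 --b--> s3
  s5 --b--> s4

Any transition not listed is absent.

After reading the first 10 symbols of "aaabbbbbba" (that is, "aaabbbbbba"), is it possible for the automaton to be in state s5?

Yes

Start in {s0}.
Read 'a': {s0} → {s3}.
Read 'a': {s3} → {s1, s4}.
Read 'a': {s1, s4} → {s0, s5}.
Read 'b': {s0, s5} → {s0, s1, s2, s3, s4}.
Read 'b': {s0, s1, s2, s3, s4} → {s0, s1, s4}.
Read 'b': {s0, s1, s4} → {s0, s1, s4}.
Read 'b': {s0, s1, s4} → {s0, s1, s4}.
Read 'b': {s0, s1, s4} → {s0, s1, s4}.
Read 'b': {s0, s1, s4} → {s0, s1, s4}.
Read 'a': {s0, s1, s4} → {s0, s3, s5}.
State s5 is in {s0, s3, s5}.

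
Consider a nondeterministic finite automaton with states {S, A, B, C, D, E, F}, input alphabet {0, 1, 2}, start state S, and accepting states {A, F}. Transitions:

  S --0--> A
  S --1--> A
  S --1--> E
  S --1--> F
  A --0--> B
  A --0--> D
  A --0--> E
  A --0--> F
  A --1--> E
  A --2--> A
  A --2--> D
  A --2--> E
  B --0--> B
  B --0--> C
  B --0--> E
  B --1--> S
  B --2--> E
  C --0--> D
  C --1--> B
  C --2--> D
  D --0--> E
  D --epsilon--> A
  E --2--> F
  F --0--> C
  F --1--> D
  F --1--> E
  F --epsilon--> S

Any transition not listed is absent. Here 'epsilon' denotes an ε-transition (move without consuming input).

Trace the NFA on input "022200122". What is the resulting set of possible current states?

{S, A, D, E, F}

Start in {S}.
Read '0': S→{A}; now {A}.
Read '2': A→{A, D, E}; now {A, D, E}.
Read '2': A→{A, D, E}, D→∅, E→{F}; union {A, D, E, F}; ε-closure = {S, A, D, E, F}.
Read '2': S→∅, A→{A, D, E}, D→∅, E→{F}, F→∅; union {A, D, E, F}; ε-closure = {S, A, D, E, F}.
Read '0': S→{A}, A→{B, D, E, F}, D→{E}, E→∅, F→{C}; union {A, B, C, D, E, F}; ε-closure = {S, A, B, C, D, E, F}.
Read '0': S→{A}, A→{B, D, E, F}, B→{B, C, E}, C→{D}, D→{E}, E→∅, F→{C}; union {A, B, C, D, E, F}; ε-closure = {S, A, B, C, D, E, F}.
Read '1': S→{A, E, F}, A→{E}, B→{S}, C→{B}, D→∅, E→∅, F→{D, E}; now {S, A, B, D, E, F}.
Read '2': S→∅, A→{A, D, E}, B→{E}, D→∅, E→{F}, F→∅; union {A, D, E, F}; ε-closure = {S, A, D, E, F}.
Read '2': S→∅, A→{A, D, E}, D→∅, E→{F}, F→∅; union {A, D, E, F}; ε-closure = {S, A, D, E, F}.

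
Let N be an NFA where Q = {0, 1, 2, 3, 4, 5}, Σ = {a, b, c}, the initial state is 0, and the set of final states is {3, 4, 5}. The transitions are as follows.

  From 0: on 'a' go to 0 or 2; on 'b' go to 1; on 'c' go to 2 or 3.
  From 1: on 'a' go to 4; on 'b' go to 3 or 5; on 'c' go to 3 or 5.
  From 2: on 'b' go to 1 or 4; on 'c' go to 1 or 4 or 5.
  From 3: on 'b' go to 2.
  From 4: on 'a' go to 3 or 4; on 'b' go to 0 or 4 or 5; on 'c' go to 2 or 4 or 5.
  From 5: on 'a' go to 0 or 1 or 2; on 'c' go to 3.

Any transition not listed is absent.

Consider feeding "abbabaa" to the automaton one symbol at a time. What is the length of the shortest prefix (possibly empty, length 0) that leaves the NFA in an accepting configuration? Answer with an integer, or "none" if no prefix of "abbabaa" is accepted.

Start in {0}.
Read 'a': {0} → {0, 2}.
Read 'b': {0, 2} → {1, 4}.
None of the earlier sets intersect F, but {1, 4} does.

2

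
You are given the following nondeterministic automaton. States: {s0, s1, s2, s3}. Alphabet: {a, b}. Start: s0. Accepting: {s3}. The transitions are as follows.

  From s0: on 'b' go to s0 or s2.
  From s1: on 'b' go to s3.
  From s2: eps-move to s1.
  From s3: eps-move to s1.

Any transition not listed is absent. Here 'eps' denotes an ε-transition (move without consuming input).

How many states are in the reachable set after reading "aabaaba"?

0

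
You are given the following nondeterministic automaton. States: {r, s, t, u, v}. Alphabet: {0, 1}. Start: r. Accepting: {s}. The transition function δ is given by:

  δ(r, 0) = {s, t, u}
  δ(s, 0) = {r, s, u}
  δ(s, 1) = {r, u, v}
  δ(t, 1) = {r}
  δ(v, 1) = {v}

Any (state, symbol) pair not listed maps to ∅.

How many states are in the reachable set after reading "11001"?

Start in {r}.
Read '1': r→∅; now ∅.
The set is empty and remains empty for the remaining 4 symbols.
That set has 0 states.

0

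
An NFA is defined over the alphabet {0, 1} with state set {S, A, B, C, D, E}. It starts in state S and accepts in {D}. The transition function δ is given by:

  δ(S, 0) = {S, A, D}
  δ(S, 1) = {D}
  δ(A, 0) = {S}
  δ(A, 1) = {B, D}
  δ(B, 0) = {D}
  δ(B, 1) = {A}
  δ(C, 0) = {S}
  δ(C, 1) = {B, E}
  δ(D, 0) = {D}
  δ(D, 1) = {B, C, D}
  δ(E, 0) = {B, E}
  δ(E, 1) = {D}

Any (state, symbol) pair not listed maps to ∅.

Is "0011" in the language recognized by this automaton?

Yes

Start in {S}.
Read '0': {S} → {S, A, D}.
Read '0': {S, A, D} → {S, A, D}.
Read '1': {S, A, D} → {B, C, D}.
Read '1': {B, C, D} → {A, B, C, D, E}.
The final set {A, B, C, D, E} contains the accepting state D.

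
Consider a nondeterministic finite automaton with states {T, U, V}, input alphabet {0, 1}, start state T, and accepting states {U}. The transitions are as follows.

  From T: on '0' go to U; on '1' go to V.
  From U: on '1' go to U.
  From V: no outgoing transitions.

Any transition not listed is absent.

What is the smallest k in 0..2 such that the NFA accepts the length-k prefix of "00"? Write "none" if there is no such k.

Start in {T}.
Read '0': {T} → {U}.
None of the earlier sets intersect F, but {U} does.

1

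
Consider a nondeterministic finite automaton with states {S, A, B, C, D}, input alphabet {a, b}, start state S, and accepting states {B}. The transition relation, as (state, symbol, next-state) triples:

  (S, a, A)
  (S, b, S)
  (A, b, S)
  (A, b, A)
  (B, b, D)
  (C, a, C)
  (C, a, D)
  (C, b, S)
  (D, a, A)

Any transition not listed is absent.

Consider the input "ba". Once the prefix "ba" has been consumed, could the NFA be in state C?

No

Start in {S}.
Read 'b': {S} → {S}.
Read 'a': {S} → {A}.
State C is not in {A}.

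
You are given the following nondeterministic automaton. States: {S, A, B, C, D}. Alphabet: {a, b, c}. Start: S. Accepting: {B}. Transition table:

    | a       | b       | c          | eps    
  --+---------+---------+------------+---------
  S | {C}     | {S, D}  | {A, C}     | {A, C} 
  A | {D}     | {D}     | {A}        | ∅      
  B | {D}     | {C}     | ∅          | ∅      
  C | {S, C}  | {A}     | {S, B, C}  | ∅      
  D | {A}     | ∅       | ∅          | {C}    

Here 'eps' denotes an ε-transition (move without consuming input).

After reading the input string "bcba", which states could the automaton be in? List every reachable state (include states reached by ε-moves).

Start: ε-closure({S}) = {S, A, C}.
Read 'b': {S, A, C} → {S, A, C, D}.
Read 'c': {S, A, C, D} → {S, A, B, C}.
Read 'b': {S, A, B, C} → {S, A, C, D}.
Read 'a': {S, A, C, D} → {S, A, C, D}.

{S, A, C, D}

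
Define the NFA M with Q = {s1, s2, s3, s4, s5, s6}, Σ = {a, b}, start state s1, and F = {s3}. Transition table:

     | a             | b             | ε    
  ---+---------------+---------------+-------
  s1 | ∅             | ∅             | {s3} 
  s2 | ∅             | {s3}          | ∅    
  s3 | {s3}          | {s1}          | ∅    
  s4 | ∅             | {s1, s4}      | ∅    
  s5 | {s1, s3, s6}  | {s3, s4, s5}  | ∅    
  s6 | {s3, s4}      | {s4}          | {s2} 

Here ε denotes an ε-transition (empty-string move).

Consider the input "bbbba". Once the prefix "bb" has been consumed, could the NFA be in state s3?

Start: ε-closure({s1}) = {s1, s3}.
Read 'b': {s1, s3} → {s1, s3}.
Read 'b': {s1, s3} → {s1, s3}.
State s3 is in {s1, s3}.

Yes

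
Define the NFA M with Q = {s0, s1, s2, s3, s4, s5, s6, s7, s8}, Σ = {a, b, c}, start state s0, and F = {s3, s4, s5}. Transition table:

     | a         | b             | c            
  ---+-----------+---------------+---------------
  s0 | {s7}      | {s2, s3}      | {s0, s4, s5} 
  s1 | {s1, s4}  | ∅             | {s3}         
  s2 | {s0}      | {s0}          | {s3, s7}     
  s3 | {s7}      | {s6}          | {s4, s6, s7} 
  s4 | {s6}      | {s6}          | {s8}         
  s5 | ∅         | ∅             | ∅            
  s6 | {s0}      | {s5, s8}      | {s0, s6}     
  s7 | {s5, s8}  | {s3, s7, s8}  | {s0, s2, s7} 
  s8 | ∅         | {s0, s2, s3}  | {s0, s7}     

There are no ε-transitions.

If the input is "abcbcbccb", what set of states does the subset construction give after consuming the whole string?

{s0, s2, s3, s5, s6, s7, s8}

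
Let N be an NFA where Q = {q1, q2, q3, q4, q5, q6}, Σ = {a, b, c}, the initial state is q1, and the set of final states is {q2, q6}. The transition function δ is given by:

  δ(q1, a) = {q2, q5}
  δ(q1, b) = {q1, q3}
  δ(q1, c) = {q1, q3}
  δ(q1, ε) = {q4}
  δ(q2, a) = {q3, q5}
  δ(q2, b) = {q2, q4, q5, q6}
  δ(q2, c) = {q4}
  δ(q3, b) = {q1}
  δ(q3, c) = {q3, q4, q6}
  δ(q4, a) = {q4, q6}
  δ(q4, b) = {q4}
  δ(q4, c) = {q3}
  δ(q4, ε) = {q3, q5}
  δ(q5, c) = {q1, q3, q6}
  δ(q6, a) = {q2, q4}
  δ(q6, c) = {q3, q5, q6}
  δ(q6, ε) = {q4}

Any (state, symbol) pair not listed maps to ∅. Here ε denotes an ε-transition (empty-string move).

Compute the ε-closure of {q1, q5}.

Begin with {q1, q5}.
ε-move q1 → q4; add q4.
ε-move q4 → q3; add q3.

{q1, q3, q4, q5}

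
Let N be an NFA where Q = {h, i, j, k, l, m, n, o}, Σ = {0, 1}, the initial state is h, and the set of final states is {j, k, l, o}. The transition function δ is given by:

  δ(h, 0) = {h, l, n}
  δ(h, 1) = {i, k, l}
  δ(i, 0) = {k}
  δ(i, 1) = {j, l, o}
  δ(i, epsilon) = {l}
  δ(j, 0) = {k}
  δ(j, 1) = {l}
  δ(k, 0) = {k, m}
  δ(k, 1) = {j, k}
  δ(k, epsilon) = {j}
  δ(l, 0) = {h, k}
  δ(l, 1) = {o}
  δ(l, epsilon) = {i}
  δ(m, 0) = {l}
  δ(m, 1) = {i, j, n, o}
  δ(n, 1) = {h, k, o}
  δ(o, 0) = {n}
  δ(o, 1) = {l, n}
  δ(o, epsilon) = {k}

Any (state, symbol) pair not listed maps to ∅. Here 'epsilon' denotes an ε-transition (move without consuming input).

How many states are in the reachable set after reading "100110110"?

7

Start in {h}.
Read '1': h→{i, k, l}; union {i, k, l}; ε-closure = {i, j, k, l}.
Read '0': i→{k}, j→{k}, k→{k, m}, l→{h, k}; union {h, k, m}; ε-closure = {h, j, k, m}.
Read '0': h→{h, l, n}, j→{k}, k→{k, m}, m→{l}; union {h, k, l, m, n}; ε-closure = {h, i, j, k, l, m, n}.
Read '1': h→{i, k, l}, i→{j, l, o}, j→{l}, k→{j, k}, l→{o}, m→{i, j, n, o}, n→{h, k, o}; now {h, i, j, k, l, n, o}.
Read '1': h→{i, k, l}, i→{j, l, o}, j→{l}, k→{j, k}, l→{o}, n→{h, k, o}, o→{l, n}; now {h, i, j, k, l, n, o}.
Read '0': h→{h, l, n}, i→{k}, j→{k}, k→{k, m}, l→{h, k}, n→∅, o→{n}; union {h, k, l, m, n}; ε-closure = {h, i, j, k, l, m, n}.
Read '1': h→{i, k, l}, i→{j, l, o}, j→{l}, k→{j, k}, l→{o}, m→{i, j, n, o}, n→{h, k, o}; now {h, i, j, k, l, n, o}.
Read '1': h→{i, k, l}, i→{j, l, o}, j→{l}, k→{j, k}, l→{o}, n→{h, k, o}, o→{l, n}; now {h, i, j, k, l, n, o}.
Read '0': h→{h, l, n}, i→{k}, j→{k}, k→{k, m}, l→{h, k}, n→∅, o→{n}; union {h, k, l, m, n}; ε-closure = {h, i, j, k, l, m, n}.
That set has 7 states.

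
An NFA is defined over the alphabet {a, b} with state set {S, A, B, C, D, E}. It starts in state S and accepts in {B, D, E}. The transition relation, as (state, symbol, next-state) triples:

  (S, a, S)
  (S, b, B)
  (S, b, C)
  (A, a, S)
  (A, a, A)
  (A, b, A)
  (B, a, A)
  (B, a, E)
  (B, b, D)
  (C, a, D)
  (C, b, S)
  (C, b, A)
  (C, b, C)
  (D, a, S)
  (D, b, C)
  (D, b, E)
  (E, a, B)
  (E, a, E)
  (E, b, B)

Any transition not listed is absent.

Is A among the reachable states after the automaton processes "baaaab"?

Yes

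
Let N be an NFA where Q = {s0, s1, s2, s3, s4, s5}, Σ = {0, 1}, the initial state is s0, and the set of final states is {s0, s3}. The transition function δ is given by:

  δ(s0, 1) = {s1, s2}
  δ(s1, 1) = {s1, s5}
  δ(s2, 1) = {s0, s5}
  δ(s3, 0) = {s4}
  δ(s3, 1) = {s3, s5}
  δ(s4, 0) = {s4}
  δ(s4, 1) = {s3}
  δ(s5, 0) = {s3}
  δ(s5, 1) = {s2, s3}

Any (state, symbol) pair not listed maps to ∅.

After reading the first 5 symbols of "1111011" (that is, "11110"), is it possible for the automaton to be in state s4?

Start in {s0}.
Read '1': s0→{s1, s2}; now {s1, s2}.
Read '1': s1→{s1, s5}, s2→{s0, s5}; now {s0, s1, s5}.
Read '1': s0→{s1, s2}, s1→{s1, s5}, s5→{s2, s3}; now {s1, s2, s3, s5}.
Read '1': s1→{s1, s5}, s2→{s0, s5}, s3→{s3, s5}, s5→{s2, s3}; now {s0, s1, s2, s3, s5}.
Read '0': s0→∅, s1→∅, s2→∅, s3→{s4}, s5→{s3}; now {s3, s4}.
State s4 is in {s3, s4}.

Yes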